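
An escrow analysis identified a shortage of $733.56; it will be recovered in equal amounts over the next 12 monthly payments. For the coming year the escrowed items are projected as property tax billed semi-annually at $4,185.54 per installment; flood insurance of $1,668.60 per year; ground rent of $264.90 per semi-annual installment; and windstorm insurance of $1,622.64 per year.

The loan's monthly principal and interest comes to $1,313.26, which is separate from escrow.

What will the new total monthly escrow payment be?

$1,077.14

Property tax — $4,185.54 × 2 = $8,371.08 per year
Flood insurance — $1,668.60 per year
Ground rent — $264.90 × 2 = $529.80 per year
Windstorm insurance — $1,622.64 per year
Annual escrow total = $8,371.08 + $1,668.60 + $529.80 + $1,622.64 = $12,192.12
Monthly escrow = $12,192.12 ÷ 12 = $1,016.01
Monthly shortage recovery: $733.56 ÷ 12 = $61.13
New monthly escrow = $1,016.01 + $61.13 = $1,077.14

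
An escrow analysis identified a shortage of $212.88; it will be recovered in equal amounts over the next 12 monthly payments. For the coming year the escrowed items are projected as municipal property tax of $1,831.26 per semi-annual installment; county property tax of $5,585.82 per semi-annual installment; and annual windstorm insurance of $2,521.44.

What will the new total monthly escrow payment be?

$1,464.04

Municipal property tax = $1,831.26 × 2 = $3,662.52 per year
County property tax = $5,585.82 × 2 = $11,171.64 per year
Windstorm insurance = $2,521.44 per year
Combined annual = $3,662.52 + $11,171.64 + $2,521.44 = $17,355.60
Monthly = $17,355.60 / 12 = $1,446.30
Monthly shortage recovery: $212.88 / 12 = $17.74
New monthly escrow = $1,446.30 + $17.74 = $1,464.04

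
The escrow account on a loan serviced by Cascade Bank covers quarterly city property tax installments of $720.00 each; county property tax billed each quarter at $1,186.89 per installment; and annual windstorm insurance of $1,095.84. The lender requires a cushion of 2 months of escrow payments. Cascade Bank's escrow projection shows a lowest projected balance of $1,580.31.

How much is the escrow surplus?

$126.41

City property tax: $720.00 × 4 = $2,880.00 per year
County property tax: $1,186.89 × 4 = $4,747.56 per year
Windstorm insurance: $1,095.84 per year
Combined annual = $8,723.40
Monthly escrow = $8,723.40 ÷ 12 = $726.95
Required reserve = 2 × $726.95 = $1,453.90
Surplus = $1,580.31 − $1,453.90 = $126.41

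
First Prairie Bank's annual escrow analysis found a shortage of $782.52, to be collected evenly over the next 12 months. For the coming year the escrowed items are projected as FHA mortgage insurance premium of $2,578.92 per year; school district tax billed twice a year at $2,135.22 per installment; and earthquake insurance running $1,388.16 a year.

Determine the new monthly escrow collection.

$751.67

FHA mortgage insurance premium — $2,578.92 annually
School district tax — $2,135.22 × 2 = $4,270.44 annually
Earthquake insurance — $1,388.16 annually
Total per year = $2,578.92 + $4,270.44 + $1,388.16 = $8,237.52
Monthly escrow = $8,237.52 / 12 = $686.46
Monthly shortage recovery: $782.52 / 12 = $65.21
Adjusted monthly = $686.46 + $65.21 = $751.67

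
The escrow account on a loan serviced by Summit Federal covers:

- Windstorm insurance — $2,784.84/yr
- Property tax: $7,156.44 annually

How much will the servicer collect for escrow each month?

$828.44

Windstorm insurance = $2,784.84 annually
Property tax = $7,156.44 annually
Total per year = $2,784.84 + $7,156.44 = $9,941.28
Base monthly escrow = $9,941.28 / 12 = $828.44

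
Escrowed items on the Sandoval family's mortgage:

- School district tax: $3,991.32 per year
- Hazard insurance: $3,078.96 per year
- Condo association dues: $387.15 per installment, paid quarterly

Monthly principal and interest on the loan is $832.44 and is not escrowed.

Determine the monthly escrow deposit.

School district tax = $3,991.32 annually
Hazard insurance = $3,078.96 annually
Condo association dues = $387.15 × 4 = $1,548.60 annually
Annual escrow total = $8,618.88
Monthly escrow = $8,618.88 / 12 = $718.24

$718.24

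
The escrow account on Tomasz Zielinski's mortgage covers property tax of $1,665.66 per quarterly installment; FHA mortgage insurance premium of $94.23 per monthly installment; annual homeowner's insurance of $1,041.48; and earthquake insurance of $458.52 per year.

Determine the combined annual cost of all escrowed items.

$9,293.40

Property tax: $1,665.66 × 4 = $6,662.64 annually
FHA mortgage insurance premium: $94.23 × 12 = $1,130.76 annually
Homeowner's insurance: $1,041.48 annually
Earthquake insurance: $458.52 annually
Annual escrow total = $6,662.64 + $1,130.76 + $1,041.48 + $458.52 = $9,293.40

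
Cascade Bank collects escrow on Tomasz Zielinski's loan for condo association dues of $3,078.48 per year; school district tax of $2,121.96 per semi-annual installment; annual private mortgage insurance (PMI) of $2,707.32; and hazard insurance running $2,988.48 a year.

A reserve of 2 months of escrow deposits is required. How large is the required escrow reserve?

Condo association dues = $3,078.48 annually
School district tax = $2,121.96 × 2 = $4,243.92 annually
Private mortgage insurance (PMI) = $2,707.32 annually
Hazard insurance = $2,988.48 annually
Total per year = $3,078.48 + $4,243.92 + $2,707.32 + $2,988.48 = $13,018.20
Per month = $13,018.20 / 12 = $1,084.85
Cushion = 2 × $1,084.85 = $2,169.70

$2,169.70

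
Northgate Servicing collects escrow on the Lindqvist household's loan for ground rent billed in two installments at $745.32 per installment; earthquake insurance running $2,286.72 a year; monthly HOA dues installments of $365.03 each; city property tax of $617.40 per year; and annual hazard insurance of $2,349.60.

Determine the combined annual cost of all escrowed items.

Ground rent = $745.32 × 2 = $1,490.64
Earthquake insurance = $2,286.72
HOA dues = $365.03 × 12 = $4,380.36
City property tax = $617.40
Hazard insurance = $2,349.60
Total per year = $1,490.64 + $2,286.72 + $4,380.36 + $617.40 + $2,349.60 = $11,124.72

$11,124.72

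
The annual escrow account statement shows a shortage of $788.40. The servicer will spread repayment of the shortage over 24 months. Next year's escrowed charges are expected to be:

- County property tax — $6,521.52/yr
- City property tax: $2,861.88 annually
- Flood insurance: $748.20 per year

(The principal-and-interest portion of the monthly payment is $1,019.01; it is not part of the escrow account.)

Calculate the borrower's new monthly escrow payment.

$877.15

County property tax — $6,521.52 annually
City property tax — $2,861.88 annually
Flood insurance — $748.20 annually
Total per year = $6,521.52 + $2,861.88 + $748.20 = $10,131.60
Base monthly escrow = $10,131.60 ÷ 12 = $844.30
Monthly shortage recovery: $788.40 / 24 = $32.85
Adjusted monthly = $844.30 + $32.85 = $877.15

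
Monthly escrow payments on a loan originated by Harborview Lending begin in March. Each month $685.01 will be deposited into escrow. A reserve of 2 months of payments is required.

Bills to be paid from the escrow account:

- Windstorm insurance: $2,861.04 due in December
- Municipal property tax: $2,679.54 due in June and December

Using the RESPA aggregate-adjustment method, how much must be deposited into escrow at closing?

$2,740.04

Cushion = 2 × $685.01 = $1,370.02
Trial balance (start $0, +$685.01 each month, − disbursements):
  Mar: +$685.01 → $685.01
  Apr: +$685.01 → $1,370.02
  May: +$685.01 → $2,055.03
  Jun: +$685.01 − $2,679.54 → $60.50
  Jul: +$685.01 → $745.51
  Aug: +$685.01 → $1,430.52
  Sep: +$685.01 → $2,115.53
  Oct: +$685.01 → $2,800.54
  Nov: +$685.01 → $3,485.55
  Dec: +$685.01 − $5,540.58 → -$1,370.02
  Jan: +$685.01 → -$685.01
  Feb: +$685.01 → $0.00
Lowest trial balance = -$1,370.02 (Dec)
Initial deposit = cushion − low point = $1,370.02 − (-$1,370.02) = $2,740.04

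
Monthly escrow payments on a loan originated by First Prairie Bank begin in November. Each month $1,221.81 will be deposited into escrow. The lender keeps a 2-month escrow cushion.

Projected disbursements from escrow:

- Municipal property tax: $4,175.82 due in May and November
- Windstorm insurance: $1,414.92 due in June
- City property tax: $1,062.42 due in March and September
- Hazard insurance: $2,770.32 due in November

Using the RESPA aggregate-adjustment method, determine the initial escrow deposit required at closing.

$8,167.95

Cushion = 2 × $1,221.81 = $2,443.62
Trial balance (start $0, +$1,221.81 each month, − disbursements):
  Nov: +$1,221.81 − $6,946.14 → -$5,724.33
  Dec: +$1,221.81 → -$4,502.52
  Jan: +$1,221.81 → -$3,280.71
  Feb: +$1,221.81 → -$2,058.90
  Mar: +$1,221.81 − $1,062.42 → -$1,899.51
  Apr: +$1,221.81 → -$677.70
  May: +$1,221.81 − $4,175.82 → -$3,631.71
  Jun: +$1,221.81 − $1,414.92 → -$3,824.82
  Jul: +$1,221.81 → -$2,603.01
  Aug: +$1,221.81 → -$1,381.20
  Sep: +$1,221.81 − $1,062.42 → -$1,221.81
  Oct: +$1,221.81 → $0.00
Lowest trial balance = -$5,724.33 (Nov)
Initial deposit = cushion − low point = $2,443.62 − (-$5,724.33) = $8,167.95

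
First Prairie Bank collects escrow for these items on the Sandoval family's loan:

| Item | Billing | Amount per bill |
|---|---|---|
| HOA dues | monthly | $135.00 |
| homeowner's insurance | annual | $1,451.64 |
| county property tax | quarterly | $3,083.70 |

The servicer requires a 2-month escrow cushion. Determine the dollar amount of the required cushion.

HOA dues — $135.00 × 12 = $1,620.00 per year
Homeowner's insurance — $1,451.64 per year
County property tax — $3,083.70 × 4 = $12,334.80 per year
Total per year = $1,620.00 + $1,451.64 + $12,334.80 = $15,406.44
Monthly = $15,406.44 / 12 = $1,283.87
Cushion = 2 × $1,283.87 = $2,567.74

$2,567.74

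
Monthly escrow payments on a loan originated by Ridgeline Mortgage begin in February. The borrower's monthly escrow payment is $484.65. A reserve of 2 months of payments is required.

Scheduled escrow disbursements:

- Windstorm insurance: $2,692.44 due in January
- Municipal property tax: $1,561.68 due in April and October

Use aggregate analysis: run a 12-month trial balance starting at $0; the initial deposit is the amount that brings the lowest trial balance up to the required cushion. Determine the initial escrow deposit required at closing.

$1,077.03

Cushion = 2 × $484.65 = $969.30
Trial balance (start $0, +$484.65 each month, − disbursements):
  Feb: +$484.65 → $484.65
  Mar: +$484.65 → $969.30
  Apr: +$484.65 − $1,561.68 → -$107.73
  May: +$484.65 → $376.92
  Jun: +$484.65 → $861.57
  Jul: +$484.65 → $1,346.22
  Aug: +$484.65 → $1,830.87
  Sep: +$484.65 → $2,315.52
  Oct: +$484.65 − $1,561.68 → $1,238.49
  Nov: +$484.65 → $1,723.14
  Dec: +$484.65 → $2,207.79
  Jan: +$484.65 − $2,692.44 → $0.00
Lowest trial balance = -$107.73 (Apr)
Initial deposit = cushion − low point = $969.30 − (-$107.73) = $1,077.03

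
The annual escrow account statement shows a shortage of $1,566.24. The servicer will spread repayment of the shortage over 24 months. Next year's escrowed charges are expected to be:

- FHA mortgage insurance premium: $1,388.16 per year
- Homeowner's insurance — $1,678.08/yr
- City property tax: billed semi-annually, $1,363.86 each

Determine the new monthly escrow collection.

$548.09

FHA mortgage insurance premium: $1,388.16/yr
Homeowner's insurance: $1,678.08/yr
City property tax: $1,363.86 × 2 = $2,727.72/yr
Total annual escrow = $1,388.16 + $1,678.08 + $2,727.72 = $5,793.96
Monthly escrow = $5,793.96 / 12 = $482.83
Monthly shortage recovery: $1,566.24 / 24 = $65.26
New monthly escrow = $482.83 + $65.26 = $548.09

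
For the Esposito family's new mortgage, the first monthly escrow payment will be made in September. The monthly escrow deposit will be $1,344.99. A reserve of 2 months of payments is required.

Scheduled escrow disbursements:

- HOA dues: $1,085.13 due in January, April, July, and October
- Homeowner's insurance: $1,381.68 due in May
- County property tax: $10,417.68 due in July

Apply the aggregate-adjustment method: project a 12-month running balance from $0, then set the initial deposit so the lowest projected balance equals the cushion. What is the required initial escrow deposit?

$4,034.97

Cushion = 2 × $1,344.99 = $2,689.98
Trial balance (start $0, +$1,344.99 each month, − disbursements):
  Sep: +$1,344.99 → $1,344.99
  Oct: +$1,344.99 − $1,085.13 → $1,604.85
  Nov: +$1,344.99 → $2,949.84
  Dec: +$1,344.99 → $4,294.83
  Jan: +$1,344.99 − $1,085.13 → $4,554.69
  Feb: +$1,344.99 → $5,899.68
  Mar: +$1,344.99 → $7,244.67
  Apr: +$1,344.99 − $1,085.13 → $7,504.53
  May: +$1,344.99 − $1,381.68 → $7,467.84
  Jun: +$1,344.99 → $8,812.83
  Jul: +$1,344.99 − $11,502.81 → -$1,344.99
  Aug: +$1,344.99 → $0.00
Lowest trial balance = -$1,344.99 (Jul)
Initial deposit = cushion − low point = $2,689.98 − (-$1,344.99) = $4,034.97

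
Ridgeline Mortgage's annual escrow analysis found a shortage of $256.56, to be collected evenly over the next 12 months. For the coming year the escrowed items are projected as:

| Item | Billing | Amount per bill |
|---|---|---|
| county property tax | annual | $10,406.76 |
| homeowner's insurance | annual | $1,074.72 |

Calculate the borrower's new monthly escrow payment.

County property tax = $10,406.76/yr
Homeowner's insurance = $1,074.72/yr
Total per year = $11,481.48
Monthly escrow = $11,481.48 ÷ 12 = $956.79
Shortage per month = $256.56 / 12 = $21.38
New monthly escrow = $956.79 + $21.38 = $978.17

$978.17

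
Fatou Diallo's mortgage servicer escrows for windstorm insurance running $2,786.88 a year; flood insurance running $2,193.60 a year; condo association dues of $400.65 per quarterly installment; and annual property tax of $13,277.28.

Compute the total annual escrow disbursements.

$19,860.36

Windstorm insurance = $2,786.88 annually
Flood insurance = $2,193.60 annually
Condo association dues = $400.65 × 4 = $1,602.60 annually
Property tax = $13,277.28 annually
Total per year = $19,860.36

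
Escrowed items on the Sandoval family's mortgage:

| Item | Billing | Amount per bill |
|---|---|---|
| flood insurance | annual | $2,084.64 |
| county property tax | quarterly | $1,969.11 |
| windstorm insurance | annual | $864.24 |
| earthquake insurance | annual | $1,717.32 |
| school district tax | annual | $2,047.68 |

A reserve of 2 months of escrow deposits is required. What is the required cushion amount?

$2,431.72

Flood insurance = $2,084.64 annually
County property tax = $1,969.11 × 4 = $7,876.44 annually
Windstorm insurance = $864.24 annually
Earthquake insurance = $1,717.32 annually
School district tax = $2,047.68 annually
Total annual escrow = $2,084.64 + $7,876.44 + $864.24 + $1,717.32 + $2,047.68 = $14,590.32
Per month = $14,590.32 ÷ 12 = $1,215.86
Required cushion = 2 × $1,215.86 = $2,431.72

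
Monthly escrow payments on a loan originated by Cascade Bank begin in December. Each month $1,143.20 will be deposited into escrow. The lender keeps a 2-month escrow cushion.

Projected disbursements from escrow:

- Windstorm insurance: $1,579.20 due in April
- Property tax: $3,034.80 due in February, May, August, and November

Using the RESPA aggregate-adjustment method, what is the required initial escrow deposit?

$3,076.00

Cushion = 2 × $1,143.20 = $2,286.40
Trial balance (start $0, +$1,143.20 each month, − disbursements):
  Dec: +$1,143.20 → $1,143.20
  Jan: +$1,143.20 → $2,286.40
  Feb: +$1,143.20 − $3,034.80 → $394.80
  Mar: +$1,143.20 → $1,538.00
  Apr: +$1,143.20 − $1,579.20 → $1,102.00
  May: +$1,143.20 − $3,034.80 → -$789.60
  Jun: +$1,143.20 → $353.60
  Jul: +$1,143.20 → $1,496.80
  Aug: +$1,143.20 − $3,034.80 → -$394.80
  Sep: +$1,143.20 → $748.40
  Oct: +$1,143.20 → $1,891.60
  Nov: +$1,143.20 − $3,034.80 → $0.00
Lowest trial balance = -$789.60 (May)
Initial deposit = cushion − low point = $2,286.40 − (-$789.60) = $3,076.00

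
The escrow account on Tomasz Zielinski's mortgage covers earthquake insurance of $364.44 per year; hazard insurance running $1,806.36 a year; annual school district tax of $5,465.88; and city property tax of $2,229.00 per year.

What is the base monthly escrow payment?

Earthquake insurance — $364.44/yr
Hazard insurance — $1,806.36/yr
School district tax — $5,465.88/yr
City property tax — $2,229.00/yr
Yearly total = $9,865.68
Monthly = $9,865.68 ÷ 12 = $822.14

$822.14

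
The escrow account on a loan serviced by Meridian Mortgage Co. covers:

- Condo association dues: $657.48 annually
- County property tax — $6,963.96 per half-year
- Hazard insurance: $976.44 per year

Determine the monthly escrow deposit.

$1,296.82

Condo association dues = $657.48 per year
County property tax = $6,963.96 × 2 = $13,927.92 per year
Hazard insurance = $976.44 per year
Total annual escrow = $657.48 + $13,927.92 + $976.44 = $15,561.84
Monthly escrow = $15,561.84 ÷ 12 = $1,296.82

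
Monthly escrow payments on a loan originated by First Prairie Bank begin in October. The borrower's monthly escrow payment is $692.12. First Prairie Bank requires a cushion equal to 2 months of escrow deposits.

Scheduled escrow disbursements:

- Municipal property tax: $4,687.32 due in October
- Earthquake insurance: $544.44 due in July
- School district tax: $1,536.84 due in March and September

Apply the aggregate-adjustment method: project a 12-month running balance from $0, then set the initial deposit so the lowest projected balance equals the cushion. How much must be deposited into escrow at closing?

Cushion = 2 × $692.12 = $1,384.24
Trial balance (start $0, +$692.12 each month, − disbursements):
  Oct: +$692.12 − $4,687.32 → -$3,995.20
  Nov: +$692.12 → -$3,303.08
  Dec: +$692.12 → -$2,610.96
  Jan: +$692.12 → -$1,918.84
  Feb: +$692.12 → -$1,226.72
  Mar: +$692.12 − $1,536.84 → -$2,071.44
  Apr: +$692.12 → -$1,379.32
  May: +$692.12 → -$687.20
  Jun: +$692.12 → $4.92
  Jul: +$692.12 − $544.44 → $152.60
  Aug: +$692.12 → $844.72
  Sep: +$692.12 − $1,536.84 → $0.00
Lowest trial balance = -$3,995.20 (Oct)
Initial deposit = cushion − low point = $1,384.24 − (-$3,995.20) = $5,379.44

$5,379.44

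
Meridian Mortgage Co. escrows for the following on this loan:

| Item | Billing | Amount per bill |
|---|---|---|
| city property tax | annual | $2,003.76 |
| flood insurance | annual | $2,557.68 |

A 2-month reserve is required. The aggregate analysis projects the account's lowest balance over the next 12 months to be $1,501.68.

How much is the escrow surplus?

City property tax = $2,003.76 per year
Flood insurance = $2,557.68 per year
Total per year = $2,003.76 + $2,557.68 = $4,561.44
Per month = $4,561.44 / 12 = $380.12
Required cushion = 2 × $380.12 = $760.24
Excess over cushion: $1,501.68 − $760.24 = $741.44

$741.44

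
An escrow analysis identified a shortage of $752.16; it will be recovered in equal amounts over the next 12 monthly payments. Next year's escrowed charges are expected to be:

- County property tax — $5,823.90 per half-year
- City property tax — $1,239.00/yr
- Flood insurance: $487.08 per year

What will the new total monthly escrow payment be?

$1,177.17

County property tax: $5,823.90 × 2 = $11,647.80 per year
City property tax: $1,239.00 per year
Flood insurance: $487.08 per year
Total annual escrow = $13,373.88
Per month = $13,373.88 ÷ 12 = $1,114.49
Shortage per month = $752.16 / 12 = $62.68
Adjusted monthly = $1,114.49 + $62.68 = $1,177.17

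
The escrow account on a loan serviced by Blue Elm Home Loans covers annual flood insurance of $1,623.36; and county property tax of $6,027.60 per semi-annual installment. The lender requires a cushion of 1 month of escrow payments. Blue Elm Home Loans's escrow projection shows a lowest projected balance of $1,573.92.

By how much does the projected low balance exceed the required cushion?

Flood insurance = $1,623.36 annually
County property tax = $6,027.60 × 2 = $12,055.20 annually
Total annual escrow = $13,678.56
Per month = $13,678.56 ÷ 12 = $1,139.88
Required reserve = 1 × $1,139.88 = $1,139.88
Excess over cushion: $1,573.92 − $1,139.88 = $434.04

$434.04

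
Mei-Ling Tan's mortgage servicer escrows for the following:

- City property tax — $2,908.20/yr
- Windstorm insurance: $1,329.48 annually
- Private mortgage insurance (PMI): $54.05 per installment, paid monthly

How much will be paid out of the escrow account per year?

$4,886.28

City property tax = $2,908.20 annually
Windstorm insurance = $1,329.48 annually
Private mortgage insurance (PMI) = $54.05 × 12 = $648.60 annually
Total annual escrow = $2,908.20 + $1,329.48 + $648.60 = $4,886.28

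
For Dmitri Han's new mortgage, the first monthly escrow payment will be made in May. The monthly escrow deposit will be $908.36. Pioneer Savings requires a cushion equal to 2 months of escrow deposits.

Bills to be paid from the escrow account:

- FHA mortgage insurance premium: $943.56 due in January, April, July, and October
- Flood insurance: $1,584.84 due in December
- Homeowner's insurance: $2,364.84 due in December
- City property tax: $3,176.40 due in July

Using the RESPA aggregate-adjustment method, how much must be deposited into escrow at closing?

$3,598.24

Cushion = 2 × $908.36 = $1,816.72
Trial balance (start $0, +$908.36 each month, − disbursements):
  May: +$908.36 → $908.36
  Jun: +$908.36 → $1,816.72
  Jul: +$908.36 − $4,119.96 → -$1,394.88
  Aug: +$908.36 → -$486.52
  Sep: +$908.36 → $421.84
  Oct: +$908.36 − $943.56 → $386.64
  Nov: +$908.36 → $1,295.00
  Dec: +$908.36 − $3,949.68 → -$1,746.32
  Jan: +$908.36 − $943.56 → -$1,781.52
  Feb: +$908.36 → -$873.16
  Mar: +$908.36 → $35.20
  Apr: +$908.36 − $943.56 → $0.00
Lowest trial balance = -$1,781.52 (Jan)
Initial deposit = cushion − low point = $1,816.72 − (-$1,781.52) = $3,598.24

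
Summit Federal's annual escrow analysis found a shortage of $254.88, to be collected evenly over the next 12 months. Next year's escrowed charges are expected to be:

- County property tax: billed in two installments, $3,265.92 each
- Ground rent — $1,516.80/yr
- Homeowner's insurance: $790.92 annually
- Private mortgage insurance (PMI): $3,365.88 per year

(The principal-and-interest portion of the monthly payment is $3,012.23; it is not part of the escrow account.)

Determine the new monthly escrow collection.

$1,038.36

County property tax: $3,265.92 × 2 = $6,531.84/yr
Ground rent: $1,516.80/yr
Homeowner's insurance: $790.92/yr
Private mortgage insurance (PMI): $3,365.88/yr
Annual escrow total = $12,205.44
Per month = $12,205.44 ÷ 12 = $1,017.12
Shortage per month = $254.88 ÷ 12 = $21.24
Adjusted monthly = $1,017.12 + $21.24 = $1,038.36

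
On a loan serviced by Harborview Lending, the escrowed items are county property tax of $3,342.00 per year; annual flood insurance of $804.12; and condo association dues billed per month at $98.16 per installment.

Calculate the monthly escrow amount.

$443.67

County property tax — $3,342.00
Flood insurance — $804.12
Condo association dues — $98.16 × 12 = $1,177.92
Annual escrow total = $3,342.00 + $804.12 + $1,177.92 = $5,324.04
Per month = $5,324.04 ÷ 12 = $443.67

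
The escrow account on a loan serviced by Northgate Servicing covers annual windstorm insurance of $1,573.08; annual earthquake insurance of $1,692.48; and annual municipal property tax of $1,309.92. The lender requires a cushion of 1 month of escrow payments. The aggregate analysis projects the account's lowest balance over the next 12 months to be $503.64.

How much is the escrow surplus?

Windstorm insurance = $1,573.08 annually
Earthquake insurance = $1,692.48 annually
Municipal property tax = $1,309.92 annually
Yearly total = $1,573.08 + $1,692.48 + $1,309.92 = $4,575.48
Monthly escrow = $4,575.48 / 12 = $381.29
Required reserve = 1 × $381.29 = $381.29
Excess over cushion: $503.64 − $381.29 = $122.35

$122.35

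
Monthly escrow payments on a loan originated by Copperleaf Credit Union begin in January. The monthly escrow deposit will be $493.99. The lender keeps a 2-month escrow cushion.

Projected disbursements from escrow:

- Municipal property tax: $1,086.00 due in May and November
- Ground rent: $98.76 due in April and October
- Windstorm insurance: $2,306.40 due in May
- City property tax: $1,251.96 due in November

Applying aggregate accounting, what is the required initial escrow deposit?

Cushion = 2 × $493.99 = $987.98
Trial balance (start $0, +$493.99 each month, − disbursements):
  Jan: +$493.99 → $493.99
  Feb: +$493.99 → $987.98
  Mar: +$493.99 → $1,481.97
  Apr: +$493.99 − $98.76 → $1,877.20
  May: +$493.99 − $3,392.40 → -$1,021.21
  Jun: +$493.99 → -$527.22
  Jul: +$493.99 → -$33.23
  Aug: +$493.99 → $460.76
  Sep: +$493.99 → $954.75
  Oct: +$493.99 − $98.76 → $1,349.98
  Nov: +$493.99 − $2,337.96 → -$493.99
  Dec: +$493.99 → $0.00
Lowest trial balance = -$1,021.21 (May)
Initial deposit = cushion − low point = $987.98 − (-$1,021.21) = $2,009.19

$2,009.19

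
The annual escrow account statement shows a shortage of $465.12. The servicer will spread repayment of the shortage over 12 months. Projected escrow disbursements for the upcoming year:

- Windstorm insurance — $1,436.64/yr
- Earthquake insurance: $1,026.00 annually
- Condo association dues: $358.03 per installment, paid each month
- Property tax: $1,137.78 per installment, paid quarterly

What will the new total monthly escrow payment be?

Windstorm insurance — $1,436.64 per year
Earthquake insurance — $1,026.00 per year
Condo association dues — $358.03 × 12 = $4,296.36 per year
Property tax — $1,137.78 × 4 = $4,551.12 per year
Total annual escrow = $1,436.64 + $1,026.00 + $4,296.36 + $4,551.12 = $11,310.12
Monthly escrow = $11,310.12 ÷ 12 = $942.51
Shortage spread = $465.12 ÷ 12 = $38.76/mo
New monthly escrow = $942.51 + $38.76 = $981.27

$981.27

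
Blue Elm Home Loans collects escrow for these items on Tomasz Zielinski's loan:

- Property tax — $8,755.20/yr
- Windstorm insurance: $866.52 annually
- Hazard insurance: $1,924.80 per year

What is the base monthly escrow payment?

$962.21

Property tax = $8,755.20/yr
Windstorm insurance = $866.52/yr
Hazard insurance = $1,924.80/yr
Yearly total = $8,755.20 + $866.52 + $1,924.80 = $11,546.52
Monthly = $11,546.52 / 12 = $962.21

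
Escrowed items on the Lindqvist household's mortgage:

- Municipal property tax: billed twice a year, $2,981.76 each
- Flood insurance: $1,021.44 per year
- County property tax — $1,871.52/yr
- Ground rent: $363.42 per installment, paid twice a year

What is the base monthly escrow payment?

Municipal property tax — $2,981.76 × 2 = $5,963.52/yr
Flood insurance — $1,021.44/yr
County property tax — $1,871.52/yr
Ground rent — $363.42 × 2 = $726.84/yr
Combined annual = $5,963.52 + $1,021.44 + $1,871.52 + $726.84 = $9,583.32
Per month = $9,583.32 ÷ 12 = $798.61

$798.61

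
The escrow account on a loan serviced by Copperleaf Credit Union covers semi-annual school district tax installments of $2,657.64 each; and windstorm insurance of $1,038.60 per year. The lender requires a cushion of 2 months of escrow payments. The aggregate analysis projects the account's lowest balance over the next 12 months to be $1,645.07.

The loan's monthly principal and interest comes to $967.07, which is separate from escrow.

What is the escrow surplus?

$586.09

School district tax — $2,657.64 × 2 = $5,315.28/yr
Windstorm insurance — $1,038.60/yr
Yearly total = $5,315.28 + $1,038.60 = $6,353.88
Per month = $6,353.88 / 12 = $529.49
Required reserve = 2 × $529.49 = $1,058.98
Surplus = $1,645.07 − $1,058.98 = $586.09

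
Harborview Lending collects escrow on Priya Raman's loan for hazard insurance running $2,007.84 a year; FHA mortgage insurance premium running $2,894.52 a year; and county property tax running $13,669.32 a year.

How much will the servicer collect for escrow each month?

$1,547.64

Hazard insurance — $2,007.84
FHA mortgage insurance premium — $2,894.52
County property tax — $13,669.32
Total per year = $2,007.84 + $2,894.52 + $13,669.32 = $18,571.68
Monthly escrow = $18,571.68 / 12 = $1,547.64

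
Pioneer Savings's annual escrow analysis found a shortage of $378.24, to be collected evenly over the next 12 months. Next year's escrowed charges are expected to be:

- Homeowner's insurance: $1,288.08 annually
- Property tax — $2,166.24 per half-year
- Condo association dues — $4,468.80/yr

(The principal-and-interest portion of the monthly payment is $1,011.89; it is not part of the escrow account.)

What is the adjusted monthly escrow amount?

$872.30

Homeowner's insurance = $1,288.08/yr
Property tax = $2,166.24 × 2 = $4,332.48/yr
Condo association dues = $4,468.80/yr
Total annual escrow = $1,288.08 + $4,332.48 + $4,468.80 = $10,089.36
Monthly = $10,089.36 / 12 = $840.78
Shortage per month = $378.24 ÷ 12 = $31.52
Adjusted monthly = $840.78 + $31.52 = $872.30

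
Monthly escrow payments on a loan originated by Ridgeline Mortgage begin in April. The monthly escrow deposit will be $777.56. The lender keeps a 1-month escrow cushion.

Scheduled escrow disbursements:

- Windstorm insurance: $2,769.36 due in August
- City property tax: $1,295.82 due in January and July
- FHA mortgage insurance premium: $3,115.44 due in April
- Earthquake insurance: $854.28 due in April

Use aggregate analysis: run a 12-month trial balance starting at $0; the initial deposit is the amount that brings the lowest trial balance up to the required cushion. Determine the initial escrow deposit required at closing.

$4,924.66

Cushion = 1 × $777.56 = $777.56
Trial balance (start $0, +$777.56 each month, − disbursements):
  Apr: +$777.56 − $3,969.72 → -$3,192.16
  May: +$777.56 → -$2,414.60
  Jun: +$777.56 → -$1,637.04
  Jul: +$777.56 − $1,295.82 → -$2,155.30
  Aug: +$777.56 − $2,769.36 → -$4,147.10
  Sep: +$777.56 → -$3,369.54
  Oct: +$777.56 → -$2,591.98
  Nov: +$777.56 → -$1,814.42
  Dec: +$777.56 → -$1,036.86
  Jan: +$777.56 − $1,295.82 → -$1,555.12
  Feb: +$777.56 → -$777.56
  Mar: +$777.56 → $0.00
Lowest trial balance = -$4,147.10 (Aug)
Initial deposit = cushion − low point = $777.56 − (-$4,147.10) = $4,924.66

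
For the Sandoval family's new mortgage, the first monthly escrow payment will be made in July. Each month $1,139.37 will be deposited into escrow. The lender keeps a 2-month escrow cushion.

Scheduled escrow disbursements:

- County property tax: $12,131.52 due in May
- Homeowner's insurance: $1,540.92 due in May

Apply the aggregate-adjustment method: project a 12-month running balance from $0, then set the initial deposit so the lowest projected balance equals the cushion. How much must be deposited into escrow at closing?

$3,418.11

Cushion = 2 × $1,139.37 = $2,278.74
Trial balance (start $0, +$1,139.37 each month, − disbursements):
  Jul: +$1,139.37 → $1,139.37
  Aug: +$1,139.37 → $2,278.74
  Sep: +$1,139.37 → $3,418.11
  Oct: +$1,139.37 → $4,557.48
  Nov: +$1,139.37 → $5,696.85
  Dec: +$1,139.37 → $6,836.22
  Jan: +$1,139.37 → $7,975.59
  Feb: +$1,139.37 → $9,114.96
  Mar: +$1,139.37 → $10,254.33
  Apr: +$1,139.37 → $11,393.70
  May: +$1,139.37 − $13,672.44 → -$1,139.37
  Jun: +$1,139.37 → $0.00
Lowest trial balance = -$1,139.37 (May)
Initial deposit = cushion − low point = $2,278.74 − (-$1,139.37) = $3,418.11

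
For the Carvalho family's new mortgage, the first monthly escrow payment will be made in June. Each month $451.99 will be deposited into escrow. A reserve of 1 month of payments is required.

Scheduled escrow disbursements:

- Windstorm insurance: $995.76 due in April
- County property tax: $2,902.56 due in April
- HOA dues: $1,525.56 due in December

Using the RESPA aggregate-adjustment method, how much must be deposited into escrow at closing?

$903.98

Cushion = 1 × $451.99 = $451.99
Trial balance (start $0, +$451.99 each month, − disbursements):
  Jun: +$451.99 → $451.99
  Jul: +$451.99 → $903.98
  Aug: +$451.99 → $1,355.97
  Sep: +$451.99 → $1,807.96
  Oct: +$451.99 → $2,259.95
  Nov: +$451.99 → $2,711.94
  Dec: +$451.99 − $1,525.56 → $1,638.37
  Jan: +$451.99 → $2,090.36
  Feb: +$451.99 → $2,542.35
  Mar: +$451.99 → $2,994.34
  Apr: +$451.99 − $3,898.32 → -$451.99
  May: +$451.99 → $0.00
Lowest trial balance = -$451.99 (Apr)
Initial deposit = cushion − low point = $451.99 − (-$451.99) = $903.98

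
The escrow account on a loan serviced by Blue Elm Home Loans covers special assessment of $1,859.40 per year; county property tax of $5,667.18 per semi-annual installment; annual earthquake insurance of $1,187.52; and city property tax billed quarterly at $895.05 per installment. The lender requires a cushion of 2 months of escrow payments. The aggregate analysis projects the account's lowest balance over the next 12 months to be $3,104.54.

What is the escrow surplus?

Special assessment: $1,859.40/yr
County property tax: $5,667.18 × 2 = $11,334.36/yr
Earthquake insurance: $1,187.52/yr
City property tax: $895.05 × 4 = $3,580.20/yr
Combined annual = $1,859.40 + $11,334.36 + $1,187.52 + $3,580.20 = $17,961.48
Monthly escrow = $17,961.48 ÷ 12 = $1,496.79
Required cushion = 2 × $1,496.79 = $2,993.58
Surplus = $3,104.54 − $2,993.58 = $110.96

$110.96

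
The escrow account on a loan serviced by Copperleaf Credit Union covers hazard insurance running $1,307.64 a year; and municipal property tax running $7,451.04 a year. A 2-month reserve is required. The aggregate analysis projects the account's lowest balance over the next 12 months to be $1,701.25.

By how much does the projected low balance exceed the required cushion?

Hazard insurance — $1,307.64 per year
Municipal property tax — $7,451.04 per year
Total annual escrow = $1,307.64 + $7,451.04 = $8,758.68
Per month = $8,758.68 / 12 = $729.89
Cushion = 2 × $729.89 = $1,459.78
Excess over cushion: $1,701.25 − $1,459.78 = $241.47

$241.47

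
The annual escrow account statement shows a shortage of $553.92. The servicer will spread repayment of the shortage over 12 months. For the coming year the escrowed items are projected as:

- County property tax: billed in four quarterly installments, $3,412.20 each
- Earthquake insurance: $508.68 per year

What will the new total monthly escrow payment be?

$1,225.95

County property tax — $3,412.20 × 4 = $13,648.80 per year
Earthquake insurance — $508.68 per year
Total per year = $13,648.80 + $508.68 = $14,157.48
Monthly escrow = $14,157.48 / 12 = $1,179.79
Monthly shortage recovery: $553.92 ÷ 12 = $46.16
New monthly escrow = $1,179.79 + $46.16 = $1,225.95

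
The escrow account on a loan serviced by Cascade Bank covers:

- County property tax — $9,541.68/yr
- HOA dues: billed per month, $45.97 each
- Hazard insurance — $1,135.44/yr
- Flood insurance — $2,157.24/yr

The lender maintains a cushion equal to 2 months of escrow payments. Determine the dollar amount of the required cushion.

County property tax = $9,541.68/yr
HOA dues = $45.97 × 12 = $551.64/yr
Hazard insurance = $1,135.44/yr
Flood insurance = $2,157.24/yr
Combined annual = $9,541.68 + $551.64 + $1,135.44 + $2,157.24 = $13,386.00
Per month = $13,386.00 / 12 = $1,115.50
Reserve = 2 × $1,115.50 = $2,231.00

$2,231.00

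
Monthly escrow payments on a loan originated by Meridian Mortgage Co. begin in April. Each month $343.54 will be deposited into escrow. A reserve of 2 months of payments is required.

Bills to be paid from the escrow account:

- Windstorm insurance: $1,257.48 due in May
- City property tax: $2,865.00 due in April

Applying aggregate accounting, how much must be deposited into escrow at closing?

Cushion = 2 × $343.54 = $687.08
Trial balance (start $0, +$343.54 each month, − disbursements):
  Apr: +$343.54 − $2,865.00 → -$2,521.46
  May: +$343.54 − $1,257.48 → -$3,435.40
  Jun: +$343.54 → -$3,091.86
  Jul: +$343.54 → -$2,748.32
  Aug: +$343.54 → -$2,404.78
  Sep: +$343.54 → -$2,061.24
  Oct: +$343.54 → -$1,717.70
  Nov: +$343.54 → -$1,374.16
  Dec: +$343.54 → -$1,030.62
  Jan: +$343.54 → -$687.08
  Feb: +$343.54 → -$343.54
  Mar: +$343.54 → $0.00
Lowest trial balance = -$3,435.40 (May)
Initial deposit = cushion − low point = $687.08 − (-$3,435.40) = $4,122.48

$4,122.48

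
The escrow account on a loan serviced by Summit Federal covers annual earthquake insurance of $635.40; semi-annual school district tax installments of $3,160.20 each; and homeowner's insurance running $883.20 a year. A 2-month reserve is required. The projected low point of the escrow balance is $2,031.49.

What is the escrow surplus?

Earthquake insurance: $635.40/yr
School district tax: $3,160.20 × 2 = $6,320.40/yr
Homeowner's insurance: $883.20/yr
Combined annual = $635.40 + $6,320.40 + $883.20 = $7,839.00
Monthly = $7,839.00 / 12 = $653.25
Cushion = 2 × $653.25 = $1,306.50
Surplus = $2,031.49 − $1,306.50 = $724.99

$724.99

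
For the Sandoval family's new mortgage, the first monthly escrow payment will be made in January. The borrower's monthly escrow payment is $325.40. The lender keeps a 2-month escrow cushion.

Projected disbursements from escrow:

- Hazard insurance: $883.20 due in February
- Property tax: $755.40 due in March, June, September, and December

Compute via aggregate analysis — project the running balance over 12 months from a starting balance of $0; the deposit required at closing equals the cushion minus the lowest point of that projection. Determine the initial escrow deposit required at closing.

$1,313.20

Cushion = 2 × $325.40 = $650.80
Trial balance (start $0, +$325.40 each month, − disbursements):
  Jan: +$325.40 → $325.40
  Feb: +$325.40 − $883.20 → -$232.40
  Mar: +$325.40 − $755.40 → -$662.40
  Apr: +$325.40 → -$337.00
  May: +$325.40 → -$11.60
  Jun: +$325.40 − $755.40 → -$441.60
  Jul: +$325.40 → -$116.20
  Aug: +$325.40 → $209.20
  Sep: +$325.40 − $755.40 → -$220.80
  Oct: +$325.40 → $104.60
  Nov: +$325.40 → $430.00
  Dec: +$325.40 − $755.40 → $0.00
Lowest trial balance = -$662.40 (Mar)
Initial deposit = cushion − low point = $650.80 − (-$662.40) = $1,313.20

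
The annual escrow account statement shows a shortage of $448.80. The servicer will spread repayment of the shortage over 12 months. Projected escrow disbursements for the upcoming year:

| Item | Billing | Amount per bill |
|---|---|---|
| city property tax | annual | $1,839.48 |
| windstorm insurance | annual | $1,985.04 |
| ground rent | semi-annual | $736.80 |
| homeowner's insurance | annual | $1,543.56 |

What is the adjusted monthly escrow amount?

City property tax: $1,839.48 annually
Windstorm insurance: $1,985.04 annually
Ground rent: $736.80 × 2 = $1,473.60 annually
Homeowner's insurance: $1,543.56 annually
Combined annual = $6,841.68
Monthly escrow = $6,841.68 ÷ 12 = $570.14
Monthly shortage recovery: $448.80 / 12 = $37.40
New monthly escrow = $570.14 + $37.40 = $607.54

$607.54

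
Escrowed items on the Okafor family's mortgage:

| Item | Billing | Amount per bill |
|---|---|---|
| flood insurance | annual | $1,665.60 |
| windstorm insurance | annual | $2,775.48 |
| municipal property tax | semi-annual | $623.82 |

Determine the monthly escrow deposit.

Flood insurance: $1,665.60
Windstorm insurance: $2,775.48
Municipal property tax: $623.82 × 2 = $1,247.64
Combined annual = $1,665.60 + $2,775.48 + $1,247.64 = $5,688.72
Monthly = $5,688.72 ÷ 12 = $474.06

$474.06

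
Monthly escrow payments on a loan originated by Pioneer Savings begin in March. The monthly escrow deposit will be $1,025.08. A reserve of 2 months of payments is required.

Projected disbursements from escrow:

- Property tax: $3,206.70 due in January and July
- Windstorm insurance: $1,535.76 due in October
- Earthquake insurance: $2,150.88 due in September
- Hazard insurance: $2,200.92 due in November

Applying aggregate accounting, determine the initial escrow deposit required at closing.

$3,075.24

Cushion = 2 × $1,025.08 = $2,050.16
Trial balance (start $0, +$1,025.08 each month, − disbursements):
  Mar: +$1,025.08 → $1,025.08
  Apr: +$1,025.08 → $2,050.16
  May: +$1,025.08 → $3,075.24
  Jun: +$1,025.08 → $4,100.32
  Jul: +$1,025.08 − $3,206.70 → $1,918.70
  Aug: +$1,025.08 → $2,943.78
  Sep: +$1,025.08 − $2,150.88 → $1,817.98
  Oct: +$1,025.08 − $1,535.76 → $1,307.30
  Nov: +$1,025.08 − $2,200.92 → $131.46
  Dec: +$1,025.08 → $1,156.54
  Jan: +$1,025.08 − $3,206.70 → -$1,025.08
  Feb: +$1,025.08 → $0.00
Lowest trial balance = -$1,025.08 (Jan)
Initial deposit = cushion − low point = $2,050.16 − (-$1,025.08) = $3,075.24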